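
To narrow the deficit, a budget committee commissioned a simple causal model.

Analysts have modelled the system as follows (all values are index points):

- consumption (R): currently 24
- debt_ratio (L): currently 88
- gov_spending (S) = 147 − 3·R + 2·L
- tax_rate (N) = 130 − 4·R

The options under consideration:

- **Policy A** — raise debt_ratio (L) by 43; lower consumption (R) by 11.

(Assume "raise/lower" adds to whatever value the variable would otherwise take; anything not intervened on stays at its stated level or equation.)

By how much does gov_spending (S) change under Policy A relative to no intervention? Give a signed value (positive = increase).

Baseline:
  R = 24
  L = 88
  S = 147 − 3·24 + 2·88 = 251
Policy A (L + 43, R − 11):
  R = 24 − 11 = 13
  L = 88 + 43 = 131
  S = 147 − 3·13 + 2·131 = 370
Change in S: 370 − 251 = 119

119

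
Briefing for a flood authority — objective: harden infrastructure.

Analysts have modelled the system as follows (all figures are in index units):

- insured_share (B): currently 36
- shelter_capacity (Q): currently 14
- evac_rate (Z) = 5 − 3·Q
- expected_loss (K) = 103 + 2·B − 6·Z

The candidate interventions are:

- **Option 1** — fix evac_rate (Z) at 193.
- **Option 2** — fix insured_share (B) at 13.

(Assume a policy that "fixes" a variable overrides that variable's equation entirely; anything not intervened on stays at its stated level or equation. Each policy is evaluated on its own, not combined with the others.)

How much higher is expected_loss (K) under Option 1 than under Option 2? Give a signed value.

-1334

Option 1 (Z := 193):
  B = 36
  Q = 14
  Z = 193
  K = 103 + 2·36 − 6·193 = -983
Option 2 (B := 13):
  B = 13
  Q = 14
  Z = 5 − 3·14 = -37
  K = 103 + 2·13 − 6·(-37) = 351
K: -983 − 351 = -1334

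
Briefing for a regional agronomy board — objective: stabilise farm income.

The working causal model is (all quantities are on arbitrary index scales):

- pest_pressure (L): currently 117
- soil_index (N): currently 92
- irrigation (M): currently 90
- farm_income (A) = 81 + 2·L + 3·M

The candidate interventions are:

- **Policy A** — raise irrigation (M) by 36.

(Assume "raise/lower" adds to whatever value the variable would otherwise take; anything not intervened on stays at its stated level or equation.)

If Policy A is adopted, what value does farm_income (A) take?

693

Policy A (M + 36):
  L = 117
  M = 90 + 36 = 126
  A = 81 + 2·117 + 3·126 = 693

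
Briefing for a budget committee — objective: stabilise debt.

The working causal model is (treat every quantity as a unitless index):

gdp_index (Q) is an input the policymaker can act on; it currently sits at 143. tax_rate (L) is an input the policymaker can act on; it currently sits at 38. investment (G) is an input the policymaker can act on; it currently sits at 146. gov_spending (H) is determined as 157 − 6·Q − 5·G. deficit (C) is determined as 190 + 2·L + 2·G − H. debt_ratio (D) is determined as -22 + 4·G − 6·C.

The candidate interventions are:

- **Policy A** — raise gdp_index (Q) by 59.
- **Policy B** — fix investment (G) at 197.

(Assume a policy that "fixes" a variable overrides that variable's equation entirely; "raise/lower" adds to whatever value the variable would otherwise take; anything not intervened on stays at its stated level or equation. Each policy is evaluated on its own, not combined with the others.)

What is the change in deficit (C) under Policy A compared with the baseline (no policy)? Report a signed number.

354

Baseline:
  Q = 143
  L = 38
  G = 146
  H = 157 − 6·143 − 5·146 = -1431
  C = 190 + 2·38 + 2·146 − (-1431) = 1989
Policy A (Q + 59):
  Q = 143 + 59 = 202
  L = 38
  G = 146
  H = 157 − 6·202 − 5·146 = -1785
  C = 190 + 2·38 + 2·146 − (-1785) = 2343
Change in C: 2343 − 1989 = 354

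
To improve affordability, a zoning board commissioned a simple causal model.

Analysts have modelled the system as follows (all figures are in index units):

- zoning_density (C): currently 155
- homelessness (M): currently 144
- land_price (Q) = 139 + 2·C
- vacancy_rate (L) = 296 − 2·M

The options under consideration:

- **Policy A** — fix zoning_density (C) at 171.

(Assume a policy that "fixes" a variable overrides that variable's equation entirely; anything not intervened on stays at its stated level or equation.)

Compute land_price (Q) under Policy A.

481

Policy A (C := 171):
  C = 171
  Q = 139 + 2·171 = 481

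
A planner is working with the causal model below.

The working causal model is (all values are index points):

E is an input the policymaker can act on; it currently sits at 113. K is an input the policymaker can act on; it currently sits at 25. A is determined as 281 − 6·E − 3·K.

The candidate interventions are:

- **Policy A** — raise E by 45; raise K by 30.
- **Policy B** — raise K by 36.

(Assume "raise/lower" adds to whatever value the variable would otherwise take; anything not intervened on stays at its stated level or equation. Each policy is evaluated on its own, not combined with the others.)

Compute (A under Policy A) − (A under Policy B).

Policy A (E + 45, K + 30):
  E = 113 + 45 = 158
  K = 25 + 30 = 55
  A = 281 − 6·158 − 3·55 = -832
Policy B (K + 36):
  E = 113
  K = 25 + 36 = 61
  A = 281 − 6·113 − 3·61 = -580
A: -832 − (-580) = -252

-252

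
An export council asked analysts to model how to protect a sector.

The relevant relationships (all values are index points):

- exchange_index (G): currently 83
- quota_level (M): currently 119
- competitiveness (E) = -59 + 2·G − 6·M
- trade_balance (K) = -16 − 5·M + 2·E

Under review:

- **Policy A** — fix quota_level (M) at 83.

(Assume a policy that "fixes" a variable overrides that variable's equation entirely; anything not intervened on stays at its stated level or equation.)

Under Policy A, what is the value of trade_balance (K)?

-1213

Policy A (M := 83):
  G = 83
  M = 83
  E = -59 + 2·83 − 6·83 = -391
  K = -16 − 5·83 + 2·(-391) = -1213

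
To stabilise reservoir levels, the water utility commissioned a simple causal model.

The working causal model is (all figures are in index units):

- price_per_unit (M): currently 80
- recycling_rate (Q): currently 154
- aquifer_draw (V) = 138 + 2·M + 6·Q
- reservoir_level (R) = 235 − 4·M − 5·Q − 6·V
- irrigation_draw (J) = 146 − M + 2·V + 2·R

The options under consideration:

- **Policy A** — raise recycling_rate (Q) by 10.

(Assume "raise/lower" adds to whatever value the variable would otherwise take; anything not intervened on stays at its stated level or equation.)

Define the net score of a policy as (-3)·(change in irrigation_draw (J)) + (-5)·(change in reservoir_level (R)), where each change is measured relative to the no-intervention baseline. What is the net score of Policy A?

4150

Baseline:
  M = 80
  Q = 154
  V = 138 + 2·80 + 6·154 = 1222
  R = 235 − 4·80 − 5·154 − 6·1222 = -8187
  J = 146 − 80 + 2·1222 + 2·(-8187) = -13864
Policy A (Q + 10):
  M = 80
  Q = 154 + 10 = 164
  V = 138 + 2·80 + 6·164 = 1282
  R = 235 − 4·80 − 5·164 − 6·1282 = -8597
  J = 146 − 80 + 2·1282 + 2·(-8597) = -14564
ΔJ = -14564 − (-13864) = -700; ΔR = -8597 − (-8187) = -410
Score = (-3)·(-700) + (-5)·(-410) = 4150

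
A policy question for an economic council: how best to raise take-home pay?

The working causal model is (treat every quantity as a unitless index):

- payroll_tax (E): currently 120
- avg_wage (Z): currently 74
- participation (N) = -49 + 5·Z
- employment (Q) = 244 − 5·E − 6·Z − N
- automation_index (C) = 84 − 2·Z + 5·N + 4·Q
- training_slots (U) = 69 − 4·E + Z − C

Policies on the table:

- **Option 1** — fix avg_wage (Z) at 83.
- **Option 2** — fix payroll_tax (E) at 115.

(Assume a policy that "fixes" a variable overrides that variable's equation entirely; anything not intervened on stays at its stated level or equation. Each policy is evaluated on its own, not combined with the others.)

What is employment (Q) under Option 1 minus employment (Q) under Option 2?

-124

Option 1 (Z := 83):
  E = 120
  Z = 83
  N = -49 + 5·83 = 366
  Q = 244 − 5·120 − 6·83 − 366 = -1220
Option 2 (E := 115):
  E = 115
  Z = 74
  N = -49 + 5·74 = 321
  Q = 244 − 5·115 − 6·74 − 321 = -1096
Q: -1220 − (-1096) = -124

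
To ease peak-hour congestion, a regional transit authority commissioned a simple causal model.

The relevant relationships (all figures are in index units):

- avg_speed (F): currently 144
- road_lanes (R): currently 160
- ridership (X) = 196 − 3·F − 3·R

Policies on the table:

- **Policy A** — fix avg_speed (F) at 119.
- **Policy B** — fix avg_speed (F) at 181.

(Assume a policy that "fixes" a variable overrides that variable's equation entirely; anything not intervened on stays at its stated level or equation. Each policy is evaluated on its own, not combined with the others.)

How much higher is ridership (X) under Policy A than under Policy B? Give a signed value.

Policy A (F := 119):
  F = 119
  R = 160
  X = 196 − 3·119 − 3·160 = -641
Policy B (F := 181):
  F = 181
  R = 160
  X = 196 − 3·181 − 3·160 = -827
X: -641 − (-827) = 186

186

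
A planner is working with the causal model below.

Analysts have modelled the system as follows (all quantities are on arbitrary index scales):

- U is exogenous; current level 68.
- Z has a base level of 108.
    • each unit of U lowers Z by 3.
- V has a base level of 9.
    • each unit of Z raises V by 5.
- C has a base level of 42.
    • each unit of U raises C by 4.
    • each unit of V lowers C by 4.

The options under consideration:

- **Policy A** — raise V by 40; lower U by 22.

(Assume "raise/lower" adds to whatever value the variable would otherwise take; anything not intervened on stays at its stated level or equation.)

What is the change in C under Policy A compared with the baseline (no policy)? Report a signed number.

Baseline:
  U = 68
  Z = 108 − 3·68 = -96
  V = 9 + 5·(-96) = -471
  C = 42 + 4·68 − 4·(-471) = 2198
Policy A (V + 40, U − 22):
  U = 68 − 22 = 46
  Z = 108 − 3·46 = -30
  V = 9 + 5·(-30) (+40 from intervention) = -101
  C = 42 + 4·46 − 4·(-101) = 630
Change in C: 630 − 2198 = -1568

-1568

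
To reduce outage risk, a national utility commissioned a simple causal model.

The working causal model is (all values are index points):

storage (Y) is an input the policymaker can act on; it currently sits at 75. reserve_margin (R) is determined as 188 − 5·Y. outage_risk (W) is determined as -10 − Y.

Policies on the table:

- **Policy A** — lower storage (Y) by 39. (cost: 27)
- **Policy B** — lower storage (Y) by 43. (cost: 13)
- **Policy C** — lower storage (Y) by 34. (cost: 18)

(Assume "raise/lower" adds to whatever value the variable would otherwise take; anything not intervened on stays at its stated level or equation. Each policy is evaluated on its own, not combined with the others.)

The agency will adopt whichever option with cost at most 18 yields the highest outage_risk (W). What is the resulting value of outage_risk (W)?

-42

Policy B (Y − 43):
  Y = 75 − 43 = 32
  W = -10 − 32 = -42
Policy C (Y − 34):
  Y = 75 − 34 = 41
  W = -10 − 41 = -51
Comparing — Policy B: W=-42, Policy C: W=-51. Highest is -42 (Policy B).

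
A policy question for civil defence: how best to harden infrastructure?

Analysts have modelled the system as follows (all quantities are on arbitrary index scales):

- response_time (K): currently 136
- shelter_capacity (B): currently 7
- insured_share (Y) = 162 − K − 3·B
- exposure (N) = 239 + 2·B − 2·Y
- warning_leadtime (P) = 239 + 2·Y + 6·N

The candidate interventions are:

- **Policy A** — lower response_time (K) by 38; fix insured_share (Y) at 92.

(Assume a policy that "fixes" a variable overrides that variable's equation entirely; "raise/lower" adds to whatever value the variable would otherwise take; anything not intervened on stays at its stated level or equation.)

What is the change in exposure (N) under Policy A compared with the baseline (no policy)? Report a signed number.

-174

Baseline:
  K = 136
  B = 7
  Y = 162 − 136 − 3·7 = 5
  N = 239 + 2·7 − 2·5 = 243
Policy A (K − 38, Y := 92):
  K = 136 − 38 = 98
  B = 7
  Y = 92
  N = 239 + 2·7 − 2·92 = 69
Change in N: 69 − 243 = -174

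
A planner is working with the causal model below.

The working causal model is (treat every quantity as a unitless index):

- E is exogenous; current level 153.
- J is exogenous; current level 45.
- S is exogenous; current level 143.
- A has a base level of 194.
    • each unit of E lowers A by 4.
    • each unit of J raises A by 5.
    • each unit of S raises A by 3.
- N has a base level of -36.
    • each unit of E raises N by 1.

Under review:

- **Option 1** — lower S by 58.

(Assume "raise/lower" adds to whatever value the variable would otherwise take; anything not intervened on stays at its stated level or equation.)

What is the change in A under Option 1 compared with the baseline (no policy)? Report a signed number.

Baseline:
  E = 153
  J = 45
  S = 143
  A = 194 − 4·153 + 5·45 + 3·143 = 236
Option 1 (S − 58):
  E = 153
  J = 45
  S = 143 − 58 = 85
  A = 194 − 4·153 + 5·45 + 3·85 = 62
Change in A: 62 − 236 = -174

-174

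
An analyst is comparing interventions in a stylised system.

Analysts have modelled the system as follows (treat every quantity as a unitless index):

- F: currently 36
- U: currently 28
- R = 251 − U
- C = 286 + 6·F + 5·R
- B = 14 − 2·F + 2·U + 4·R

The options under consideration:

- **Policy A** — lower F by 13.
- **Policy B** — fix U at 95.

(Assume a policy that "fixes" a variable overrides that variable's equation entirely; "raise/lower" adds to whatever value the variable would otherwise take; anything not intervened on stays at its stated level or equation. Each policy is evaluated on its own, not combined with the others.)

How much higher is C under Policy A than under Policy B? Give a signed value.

257

Policy A (F − 13):
  F = 36 − 13 = 23
  U = 28
  R = 251 − 28 = 223
  C = 286 + 6·23 + 5·223 = 1539
Policy B (U := 95):
  F = 36
  U = 95
  R = 251 − 95 = 156
  C = 286 + 6·36 + 5·156 = 1282
C: 1539 − 1282 = 257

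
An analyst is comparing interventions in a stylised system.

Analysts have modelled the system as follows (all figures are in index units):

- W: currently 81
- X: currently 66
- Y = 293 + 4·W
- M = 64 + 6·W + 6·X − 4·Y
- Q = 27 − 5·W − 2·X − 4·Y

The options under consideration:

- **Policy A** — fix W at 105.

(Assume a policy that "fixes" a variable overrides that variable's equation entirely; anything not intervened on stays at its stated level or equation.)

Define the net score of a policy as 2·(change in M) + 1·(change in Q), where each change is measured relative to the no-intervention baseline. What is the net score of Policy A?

Baseline:
  W = 81
  X = 66
  Y = 293 + 4·81 = 617
  M = 64 + 6·81 + 6·66 − 4·617 = -1522
  Q = 27 − 5·81 − 2·66 − 4·617 = -2978
Policy A (W := 105):
  W = 105
  X = 66
  Y = 293 + 4·105 = 713
  M = 64 + 6·105 + 6·66 − 4·713 = -1762
  Q = 27 − 5·105 − 2·66 − 4·713 = -3482
ΔM = -1762 − (-1522) = -240; ΔQ = -3482 − (-2978) = -504
Score = 2·(-240) + 1·(-504) = -984

-984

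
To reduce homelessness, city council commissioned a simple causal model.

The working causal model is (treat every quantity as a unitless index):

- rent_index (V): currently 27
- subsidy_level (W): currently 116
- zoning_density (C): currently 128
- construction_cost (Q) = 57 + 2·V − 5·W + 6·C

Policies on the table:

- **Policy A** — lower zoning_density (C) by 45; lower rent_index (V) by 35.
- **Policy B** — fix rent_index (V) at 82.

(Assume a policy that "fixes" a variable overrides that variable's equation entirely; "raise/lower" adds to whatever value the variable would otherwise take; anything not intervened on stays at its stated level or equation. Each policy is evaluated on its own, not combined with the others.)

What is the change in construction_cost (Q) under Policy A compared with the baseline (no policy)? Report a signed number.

-340

Baseline:
  V = 27
  W = 116
  C = 128
  Q = 57 + 2·27 − 5·116 + 6·128 = 299
Policy A (C − 45, V − 35):
  V = 27 − 35 = -8
  W = 116
  C = 128 − 45 = 83
  Q = 57 + 2·(-8) − 5·116 + 6·83 = -41
Change in Q: -41 − 299 = -340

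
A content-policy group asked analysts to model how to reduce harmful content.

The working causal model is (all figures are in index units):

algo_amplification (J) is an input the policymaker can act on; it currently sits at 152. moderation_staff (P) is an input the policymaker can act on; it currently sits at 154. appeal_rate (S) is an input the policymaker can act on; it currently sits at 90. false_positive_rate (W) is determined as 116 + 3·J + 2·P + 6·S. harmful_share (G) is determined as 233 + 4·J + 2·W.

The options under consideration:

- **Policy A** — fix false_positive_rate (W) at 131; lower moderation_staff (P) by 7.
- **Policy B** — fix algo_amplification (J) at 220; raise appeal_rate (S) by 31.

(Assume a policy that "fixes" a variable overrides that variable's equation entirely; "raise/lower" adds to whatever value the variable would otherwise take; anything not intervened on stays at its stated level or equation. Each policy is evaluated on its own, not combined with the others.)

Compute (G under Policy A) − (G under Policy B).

-3630

Policy A (W := 131, P − 7):
  J = 152
  P = 154 − 7 = 147
  S = 90
  W = 131
  G = 233 + 4·152 + 2·131 = 1103
Policy B (J := 220, S + 31):
  J = 220
  P = 154
  S = 90 + 31 = 121
  W = 116 + 3·220 + 2·154 + 6·121 = 1810
  G = 233 + 4·220 + 2·1810 = 4733
G: 1103 − 4733 = -3630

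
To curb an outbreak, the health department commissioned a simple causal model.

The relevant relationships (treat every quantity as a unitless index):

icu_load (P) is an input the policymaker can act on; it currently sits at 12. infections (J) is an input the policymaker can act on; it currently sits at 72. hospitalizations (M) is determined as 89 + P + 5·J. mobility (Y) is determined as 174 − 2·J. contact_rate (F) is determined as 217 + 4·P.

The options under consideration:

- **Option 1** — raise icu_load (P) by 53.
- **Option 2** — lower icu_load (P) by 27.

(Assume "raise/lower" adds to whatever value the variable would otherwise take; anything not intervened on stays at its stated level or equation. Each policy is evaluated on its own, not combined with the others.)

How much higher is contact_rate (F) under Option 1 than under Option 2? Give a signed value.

320

Option 1 (P + 53):
  P = 12 + 53 = 65
  F = 217 + 4·65 = 477
Option 2 (P − 27):
  P = 12 − 27 = -15
  F = 217 + 4·(-15) = 157
F: 477 − 157 = 320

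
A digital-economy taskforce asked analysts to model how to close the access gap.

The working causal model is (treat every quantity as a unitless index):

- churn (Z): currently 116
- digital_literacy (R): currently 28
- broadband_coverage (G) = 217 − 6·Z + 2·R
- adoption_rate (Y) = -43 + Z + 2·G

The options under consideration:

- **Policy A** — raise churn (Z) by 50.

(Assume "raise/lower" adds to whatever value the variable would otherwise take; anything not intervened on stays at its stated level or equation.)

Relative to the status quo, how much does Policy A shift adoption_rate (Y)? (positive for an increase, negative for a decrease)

-550

Baseline:
  Z = 116
  R = 28
  G = 217 − 6·116 + 2·28 = -423
  Y = -43 + 116 + 2·(-423) = -773
Policy A (Z + 50):
  Z = 116 + 50 = 166
  R = 28
  G = 217 − 6·166 + 2·28 = -723
  Y = -43 + 166 + 2·(-723) = -1323
Change in Y: -1323 − (-773) = -550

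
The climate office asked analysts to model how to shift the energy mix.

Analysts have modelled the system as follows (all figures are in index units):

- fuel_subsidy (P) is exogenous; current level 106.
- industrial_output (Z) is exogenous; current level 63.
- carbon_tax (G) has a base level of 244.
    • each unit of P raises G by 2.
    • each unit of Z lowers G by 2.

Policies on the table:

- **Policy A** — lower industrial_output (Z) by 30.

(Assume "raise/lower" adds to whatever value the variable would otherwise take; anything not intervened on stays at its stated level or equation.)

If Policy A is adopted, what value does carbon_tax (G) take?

Policy A (Z − 30):
  P = 106
  Z = 63 − 30 = 33
  G = 244 + 2·106 − 2·33 = 390

390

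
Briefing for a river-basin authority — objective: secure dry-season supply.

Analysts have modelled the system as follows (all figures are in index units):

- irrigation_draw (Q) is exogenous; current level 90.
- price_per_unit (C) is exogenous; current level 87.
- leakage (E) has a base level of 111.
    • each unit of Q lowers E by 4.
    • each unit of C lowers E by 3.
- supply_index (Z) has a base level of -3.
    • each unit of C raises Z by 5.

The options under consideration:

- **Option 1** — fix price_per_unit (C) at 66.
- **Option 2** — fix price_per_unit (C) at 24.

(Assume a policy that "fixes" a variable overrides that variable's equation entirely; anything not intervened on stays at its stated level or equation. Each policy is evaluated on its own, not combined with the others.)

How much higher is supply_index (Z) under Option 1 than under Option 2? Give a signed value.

210

Option 1 (C := 66):
  C = 66
  Z = -3 + 5·66 = 327
Option 2 (C := 24):
  C = 24
  Z = -3 + 5·24 = 117
Z: 327 − 117 = 210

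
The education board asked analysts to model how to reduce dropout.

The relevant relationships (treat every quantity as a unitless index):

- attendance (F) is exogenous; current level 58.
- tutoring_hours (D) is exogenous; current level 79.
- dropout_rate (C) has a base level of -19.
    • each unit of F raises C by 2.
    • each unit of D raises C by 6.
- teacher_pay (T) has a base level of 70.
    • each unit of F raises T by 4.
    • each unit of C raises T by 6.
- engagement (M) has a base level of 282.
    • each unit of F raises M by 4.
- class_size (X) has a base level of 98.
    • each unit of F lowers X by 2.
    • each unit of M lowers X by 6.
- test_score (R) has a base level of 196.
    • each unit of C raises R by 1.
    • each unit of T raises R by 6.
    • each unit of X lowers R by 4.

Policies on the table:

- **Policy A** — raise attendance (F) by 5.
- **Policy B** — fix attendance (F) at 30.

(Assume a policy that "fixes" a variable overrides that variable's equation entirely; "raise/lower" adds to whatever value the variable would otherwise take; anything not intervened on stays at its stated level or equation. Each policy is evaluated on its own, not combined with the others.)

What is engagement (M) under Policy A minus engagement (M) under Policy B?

Policy A (F + 5):
  F = 58 + 5 = 63
  M = 282 + 4·63 = 534
Policy B (F := 30):
  F = 30
  M = 282 + 4·30 = 402
M: 534 − 402 = 132

132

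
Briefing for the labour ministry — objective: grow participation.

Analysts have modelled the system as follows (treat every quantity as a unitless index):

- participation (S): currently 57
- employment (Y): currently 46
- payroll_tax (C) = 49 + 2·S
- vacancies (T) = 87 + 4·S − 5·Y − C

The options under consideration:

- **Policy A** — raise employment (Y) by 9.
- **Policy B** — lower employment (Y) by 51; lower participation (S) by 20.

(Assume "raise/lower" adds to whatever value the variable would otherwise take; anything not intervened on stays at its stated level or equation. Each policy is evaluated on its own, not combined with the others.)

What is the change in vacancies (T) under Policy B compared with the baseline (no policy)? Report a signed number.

215

Baseline:
  S = 57
  Y = 46
  C = 49 + 2·57 = 163
  T = 87 + 4·57 − 5·46 − 163 = -78
Policy B (Y − 51, S − 20):
  S = 57 − 20 = 37
  Y = 46 − 51 = -5
  C = 49 + 2·37 = 123
  T = 87 + 4·37 − 5·(-5) − 123 = 137
Change in T: 137 − (-78) = 215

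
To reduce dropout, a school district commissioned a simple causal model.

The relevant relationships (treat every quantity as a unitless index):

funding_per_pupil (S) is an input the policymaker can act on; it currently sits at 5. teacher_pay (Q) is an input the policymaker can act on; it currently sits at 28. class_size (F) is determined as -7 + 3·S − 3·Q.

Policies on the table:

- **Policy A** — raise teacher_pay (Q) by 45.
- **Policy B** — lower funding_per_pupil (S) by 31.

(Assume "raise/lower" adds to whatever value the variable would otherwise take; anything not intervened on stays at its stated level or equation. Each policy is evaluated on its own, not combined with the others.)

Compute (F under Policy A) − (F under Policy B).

-42

Policy A (Q + 45):
  S = 5
  Q = 28 + 45 = 73
  F = -7 + 3·5 − 3·73 = -211
Policy B (S − 31):
  S = 5 − 31 = -26
  Q = 28
  F = -7 + 3·(-26) − 3·28 = -169
F: -211 − (-169) = -42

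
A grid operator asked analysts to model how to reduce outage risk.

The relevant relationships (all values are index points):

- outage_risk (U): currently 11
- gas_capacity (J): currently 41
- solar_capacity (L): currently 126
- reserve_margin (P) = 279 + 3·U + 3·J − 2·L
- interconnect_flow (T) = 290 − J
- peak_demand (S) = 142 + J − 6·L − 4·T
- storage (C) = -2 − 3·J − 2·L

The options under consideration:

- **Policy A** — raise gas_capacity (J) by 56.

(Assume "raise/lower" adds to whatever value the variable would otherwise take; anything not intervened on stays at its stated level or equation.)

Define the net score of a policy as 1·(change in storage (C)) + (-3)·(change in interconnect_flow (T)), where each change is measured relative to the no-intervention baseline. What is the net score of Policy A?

Baseline:
  J = 41
  L = 126
  T = 290 − 41 = 249
  C = -2 − 3·41 − 2·126 = -377
Policy A (J + 56):
  J = 41 + 56 = 97
  L = 126
  T = 290 − 97 = 193
  C = -2 − 3·97 − 2·126 = -545
ΔC = -545 − (-377) = -168; ΔT = 193 − 249 = -56
Score = 1·(-168) + (-3)·(-56) = 0

0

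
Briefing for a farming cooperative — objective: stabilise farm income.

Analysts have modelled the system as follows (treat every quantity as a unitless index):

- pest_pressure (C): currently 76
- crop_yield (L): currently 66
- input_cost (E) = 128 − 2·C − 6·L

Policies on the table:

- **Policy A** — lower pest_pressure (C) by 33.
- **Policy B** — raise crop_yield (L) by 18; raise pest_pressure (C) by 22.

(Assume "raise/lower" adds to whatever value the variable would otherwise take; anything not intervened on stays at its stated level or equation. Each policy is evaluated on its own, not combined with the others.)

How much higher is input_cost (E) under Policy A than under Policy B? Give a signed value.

Policy A (C − 33):
  C = 76 − 33 = 43
  L = 66
  E = 128 − 2·43 − 6·66 = -354
Policy B (L + 18, C + 22):
  C = 76 + 22 = 98
  L = 66 + 18 = 84
  E = 128 − 2·98 − 6·84 = -572
E: -354 − (-572) = 218

218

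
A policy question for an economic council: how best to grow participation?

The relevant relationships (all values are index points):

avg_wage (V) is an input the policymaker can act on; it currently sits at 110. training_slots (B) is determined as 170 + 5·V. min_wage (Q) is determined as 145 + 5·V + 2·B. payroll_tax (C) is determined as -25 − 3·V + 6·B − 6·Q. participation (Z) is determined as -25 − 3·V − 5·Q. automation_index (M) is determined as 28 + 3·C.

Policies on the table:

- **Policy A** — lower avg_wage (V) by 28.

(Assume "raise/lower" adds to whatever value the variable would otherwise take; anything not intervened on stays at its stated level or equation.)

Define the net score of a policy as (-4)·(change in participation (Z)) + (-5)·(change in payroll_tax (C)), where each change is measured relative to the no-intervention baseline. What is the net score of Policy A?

Baseline:
  V = 110
  B = 170 + 5·110 = 720
  Q = 145 + 5·110 + 2·720 = 2135
  C = -25 − 3·110 + 6·720 − 6·2135 = -8845
  Z = -25 − 3·110 − 5·2135 = -11030
Policy A (V − 28):
  V = 110 − 28 = 82
  B = 170 + 5·82 = 580
  Q = 145 + 5·82 + 2·580 = 1715
  C = -25 − 3·82 + 6·580 − 6·1715 = -7081
  Z = -25 − 3·82 − 5·1715 = -8846
ΔZ = -8846 − (-11030) = 2184; ΔC = -7081 − (-8845) = 1764
Score = (-4)·2184 + (-5)·1764 = -17556

-17556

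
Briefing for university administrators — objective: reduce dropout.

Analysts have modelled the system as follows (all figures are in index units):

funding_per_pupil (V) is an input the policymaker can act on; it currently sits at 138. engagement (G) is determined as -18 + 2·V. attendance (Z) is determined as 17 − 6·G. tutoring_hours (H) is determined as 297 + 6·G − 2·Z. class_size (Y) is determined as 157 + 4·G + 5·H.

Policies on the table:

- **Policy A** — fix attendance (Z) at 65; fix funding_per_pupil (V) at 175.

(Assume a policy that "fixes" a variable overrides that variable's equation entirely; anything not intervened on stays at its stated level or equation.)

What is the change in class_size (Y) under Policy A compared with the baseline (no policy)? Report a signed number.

Baseline:
  V = 138
  G = -18 + 2·138 = 258
  Z = 17 − 6·258 = -1531
  H = 297 + 6·258 − 2·(-1531) = 4907
  Y = 157 + 4·258 + 5·4907 = 25724
Policy A (Z := 65, V := 175):
  V = 175
  G = -18 + 2·175 = 332
  Z = 65
  H = 297 + 6·332 − 2·65 = 2159
  Y = 157 + 4·332 + 5·2159 = 12280
Change in Y: 12280 − 25724 = -13444

-13444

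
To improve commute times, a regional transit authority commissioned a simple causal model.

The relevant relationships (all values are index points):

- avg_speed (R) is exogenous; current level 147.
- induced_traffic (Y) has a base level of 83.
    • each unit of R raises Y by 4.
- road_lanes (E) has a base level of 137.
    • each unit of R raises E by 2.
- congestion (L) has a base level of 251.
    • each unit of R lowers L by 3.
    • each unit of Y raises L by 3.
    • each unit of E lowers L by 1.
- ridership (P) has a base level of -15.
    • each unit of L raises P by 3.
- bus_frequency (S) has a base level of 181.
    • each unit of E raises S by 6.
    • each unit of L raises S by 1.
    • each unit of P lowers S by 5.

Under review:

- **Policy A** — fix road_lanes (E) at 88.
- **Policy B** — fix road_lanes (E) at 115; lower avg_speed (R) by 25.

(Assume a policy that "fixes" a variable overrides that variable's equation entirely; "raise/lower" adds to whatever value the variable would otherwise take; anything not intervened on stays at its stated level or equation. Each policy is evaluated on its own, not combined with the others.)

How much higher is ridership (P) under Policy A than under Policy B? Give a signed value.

756

Policy A (E := 88):
  R = 147
  Y = 83 + 4·147 = 671
  E = 88
  L = 251 − 3·147 + 3·671 − 88 = 1735
  P = -15 + 3·1735 = 5190
Policy B (E := 115, R − 25):
  R = 147 − 25 = 122
  Y = 83 + 4·122 = 571
  E = 115
  L = 251 − 3·122 + 3·571 − 115 = 1483
  P = -15 + 3·1483 = 4434
P: 5190 − 4434 = 756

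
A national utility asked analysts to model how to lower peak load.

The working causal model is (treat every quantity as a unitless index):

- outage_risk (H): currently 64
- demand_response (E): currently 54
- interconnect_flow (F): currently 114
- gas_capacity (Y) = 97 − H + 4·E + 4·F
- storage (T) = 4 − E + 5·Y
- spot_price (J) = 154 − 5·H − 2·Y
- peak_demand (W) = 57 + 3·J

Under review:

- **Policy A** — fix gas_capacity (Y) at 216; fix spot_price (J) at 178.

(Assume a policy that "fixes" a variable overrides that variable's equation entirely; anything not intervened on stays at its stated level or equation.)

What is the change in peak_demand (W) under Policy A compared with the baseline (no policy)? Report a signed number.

5262

Baseline:
  H = 64
  E = 54
  F = 114
  Y = 97 − 64 + 4·54 + 4·114 = 705
  J = 154 − 5·64 − 2·705 = -1576
  W = 57 + 3·(-1576) = -4671
Policy A (Y := 216, J := 178):
  H = 64
  E = 54
  F = 114
  Y = 216
  J = 178
  W = 57 + 3·178 = 591
Change in W: 591 − (-4671) = 5262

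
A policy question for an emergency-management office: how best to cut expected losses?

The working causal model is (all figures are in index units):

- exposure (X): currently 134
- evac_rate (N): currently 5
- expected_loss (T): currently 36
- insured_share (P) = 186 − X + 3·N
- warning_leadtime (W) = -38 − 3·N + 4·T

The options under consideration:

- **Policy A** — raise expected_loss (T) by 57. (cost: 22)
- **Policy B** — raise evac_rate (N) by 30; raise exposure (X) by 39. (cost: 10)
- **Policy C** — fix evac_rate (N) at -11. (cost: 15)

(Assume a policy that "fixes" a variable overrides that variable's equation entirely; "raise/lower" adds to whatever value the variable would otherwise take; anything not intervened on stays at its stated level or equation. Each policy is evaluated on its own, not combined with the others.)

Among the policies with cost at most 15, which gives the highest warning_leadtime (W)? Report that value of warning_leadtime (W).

139

Policy B (N + 30, X + 39):
  N = 5 + 30 = 35
  T = 36
  W = -38 − 3·35 + 4·36 = 1
Policy C (N := -11):
  N = -11
  T = 36
  W = -38 − 3·(-11) + 4·36 = 139
Comparing — Policy B: W=1, Policy C: W=139. Highest is 139 (Policy C).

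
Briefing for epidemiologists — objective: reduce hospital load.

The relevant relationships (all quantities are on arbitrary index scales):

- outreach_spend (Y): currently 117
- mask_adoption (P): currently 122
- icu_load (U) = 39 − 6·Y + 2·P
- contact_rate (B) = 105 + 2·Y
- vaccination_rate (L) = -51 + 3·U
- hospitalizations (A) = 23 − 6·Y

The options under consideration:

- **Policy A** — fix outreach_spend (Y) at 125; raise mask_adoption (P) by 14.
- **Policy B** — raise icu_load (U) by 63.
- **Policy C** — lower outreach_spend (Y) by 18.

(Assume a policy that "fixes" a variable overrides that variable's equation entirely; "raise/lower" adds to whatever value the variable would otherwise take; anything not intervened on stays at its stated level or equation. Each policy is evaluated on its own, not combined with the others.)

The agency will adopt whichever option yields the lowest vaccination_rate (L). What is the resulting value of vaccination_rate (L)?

-1368

Policy A (Y := 125, P + 14):
  Y = 125
  P = 122 + 14 = 136
  U = 39 − 6·125 + 2·136 = -439
  L = -51 + 3·(-439) = -1368
Policy B (U + 63):
  Y = 117
  P = 122
  U = 39 − 6·117 + 2·122 (+63 from intervention) = -356
  L = -51 + 3·(-356) = -1119
Policy C (Y − 18):
  Y = 117 − 18 = 99
  P = 122
  U = 39 − 6·99 + 2·122 = -311
  L = -51 + 3·(-311) = -984
Comparing — Policy A: L=-1368, Policy B: L=-1119, Policy C: L=-984. Lowest is -1368 (Policy A).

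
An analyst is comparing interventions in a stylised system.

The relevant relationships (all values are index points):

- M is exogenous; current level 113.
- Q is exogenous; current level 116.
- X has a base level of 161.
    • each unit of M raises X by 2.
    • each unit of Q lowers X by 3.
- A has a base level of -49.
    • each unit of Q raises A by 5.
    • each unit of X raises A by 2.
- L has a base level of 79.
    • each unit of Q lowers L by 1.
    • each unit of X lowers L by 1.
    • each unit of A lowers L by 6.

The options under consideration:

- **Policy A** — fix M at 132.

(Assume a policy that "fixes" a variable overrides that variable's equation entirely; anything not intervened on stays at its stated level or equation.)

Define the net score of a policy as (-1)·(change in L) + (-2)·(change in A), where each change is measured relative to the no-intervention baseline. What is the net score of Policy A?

342

Baseline:
  M = 113
  Q = 116
  X = 161 + 2·113 − 3·116 = 39
  A = -49 + 5·116 + 2·39 = 609
  L = 79 − 116 − 39 − 6·609 = -3730
Policy A (M := 132):
  M = 132
  Q = 116
  X = 161 + 2·132 − 3·116 = 77
  A = -49 + 5·116 + 2·77 = 685
  L = 79 − 116 − 77 − 6·685 = -4224
ΔL = -4224 − (-3730) = -494; ΔA = 685 − 609 = 76
Score = (-1)·(-494) + (-2)·76 = 342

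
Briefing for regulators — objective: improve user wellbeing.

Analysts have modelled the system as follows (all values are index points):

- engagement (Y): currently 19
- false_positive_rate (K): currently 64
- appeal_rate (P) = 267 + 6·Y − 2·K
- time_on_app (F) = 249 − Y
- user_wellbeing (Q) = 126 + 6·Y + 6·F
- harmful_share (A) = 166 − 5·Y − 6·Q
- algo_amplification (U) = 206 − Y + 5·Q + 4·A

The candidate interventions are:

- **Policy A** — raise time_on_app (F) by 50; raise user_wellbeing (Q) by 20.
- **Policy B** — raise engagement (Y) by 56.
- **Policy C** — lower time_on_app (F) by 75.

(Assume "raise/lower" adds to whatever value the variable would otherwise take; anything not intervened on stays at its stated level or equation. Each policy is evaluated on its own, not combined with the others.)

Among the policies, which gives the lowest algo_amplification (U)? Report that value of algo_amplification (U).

Policy A (F + 50, Q + 20):
  Y = 19
  F = 249 − 19 (+50 from intervention) = 280
  Q = 126 + 6·19 + 6·280 (+20 from intervention) = 1940
  A = 166 − 5·19 − 6·1940 = -11569
  U = 206 − 19 + 5·1940 + 4·(-11569) = -36389
Policy B (Y + 56):
  Y = 19 + 56 = 75
  F = 249 − 75 = 174
  Q = 126 + 6·75 + 6·174 = 1620
  A = 166 − 5·75 − 6·1620 = -9929
  U = 206 − 75 + 5·1620 + 4·(-9929) = -31485
Policy C (F − 75):
  Y = 19
  F = 249 − 19 (−75 from intervention) = 155
  Q = 126 + 6·19 + 6·155 = 1170
  A = 166 − 5·19 − 6·1170 = -6949
  U = 206 − 19 + 5·1170 + 4·(-6949) = -21759
Comparing — Policy A: U=-36389, Policy B: U=-31485, Policy C: U=-21759. Lowest is -36389 (Policy A).

-36389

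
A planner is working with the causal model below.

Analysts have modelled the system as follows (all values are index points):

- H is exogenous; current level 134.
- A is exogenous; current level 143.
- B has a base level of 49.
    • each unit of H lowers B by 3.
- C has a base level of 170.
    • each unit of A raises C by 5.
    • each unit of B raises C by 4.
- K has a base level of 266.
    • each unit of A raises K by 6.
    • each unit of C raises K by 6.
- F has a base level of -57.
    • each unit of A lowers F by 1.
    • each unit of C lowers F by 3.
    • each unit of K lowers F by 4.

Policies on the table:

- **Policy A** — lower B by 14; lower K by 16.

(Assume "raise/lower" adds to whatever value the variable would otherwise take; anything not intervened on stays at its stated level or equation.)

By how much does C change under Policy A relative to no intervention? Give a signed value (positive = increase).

Baseline:
  H = 134
  A = 143
  B = 49 − 3·134 = -353
  C = 170 + 5·143 + 4·(-353) = -527
Policy A (B − 14, K − 16):
  H = 134
  A = 143
  B = 49 − 3·134 (−14 from intervention) = -367
  C = 170 + 5·143 + 4·(-367) = -583
Change in C: -583 − (-527) = -56

-56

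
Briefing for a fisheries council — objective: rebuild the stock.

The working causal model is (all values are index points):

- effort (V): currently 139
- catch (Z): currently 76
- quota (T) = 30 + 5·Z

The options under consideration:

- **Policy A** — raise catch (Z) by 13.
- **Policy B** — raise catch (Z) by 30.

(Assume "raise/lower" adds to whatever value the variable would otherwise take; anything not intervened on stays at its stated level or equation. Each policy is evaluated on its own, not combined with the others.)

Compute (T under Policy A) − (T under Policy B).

Policy A (Z + 13):
  Z = 76 + 13 = 89
  T = 30 + 5·89 = 475
Policy B (Z + 30):
  Z = 76 + 30 = 106
  T = 30 + 5·106 = 560
T: 475 − 560 = -85

-85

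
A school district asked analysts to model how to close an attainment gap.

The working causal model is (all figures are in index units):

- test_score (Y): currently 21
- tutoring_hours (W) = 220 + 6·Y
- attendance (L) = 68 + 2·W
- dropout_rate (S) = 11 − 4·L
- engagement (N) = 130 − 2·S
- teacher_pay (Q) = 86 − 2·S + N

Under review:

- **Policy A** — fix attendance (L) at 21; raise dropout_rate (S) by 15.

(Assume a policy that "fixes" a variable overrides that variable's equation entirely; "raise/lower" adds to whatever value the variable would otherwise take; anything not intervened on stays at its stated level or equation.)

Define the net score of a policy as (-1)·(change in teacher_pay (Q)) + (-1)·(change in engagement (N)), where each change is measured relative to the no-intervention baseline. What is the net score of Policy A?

17826

Baseline:
  Y = 21
  W = 220 + 6·21 = 346
  L = 68 + 2·346 = 760
  S = 11 − 4·760 = -3029
  N = 130 − 2·(-3029) = 6188
  Q = 86 − 2·(-3029) + 6188 = 12332
Policy A (L := 21, S + 15):
  Y = 21
  W = 220 + 6·21 = 346
  L = 21
  S = 11 − 4·21 (+15 from intervention) = -58
  N = 130 − 2·(-58) = 246
  Q = 86 − 2·(-58) + 246 = 448
ΔQ = 448 − 12332 = -11884; ΔN = 246 − 6188 = -5942
Score = (-1)·(-11884) + (-1)·(-5942) = 17826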